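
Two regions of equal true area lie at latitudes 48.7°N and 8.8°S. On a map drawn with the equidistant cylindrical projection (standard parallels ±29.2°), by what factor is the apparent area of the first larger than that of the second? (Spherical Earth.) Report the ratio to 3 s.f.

1.50

With standard parallel φ₀ = 29.2°, the equirectangular projection gives x = Rλ cos φ₀, y = Rφ, so h = 1 and k = cos 29.2° / cos φ.
Areal scale at 48.7°: h·k = 1.000 × 1.323 = 1.323.
Areal scale at 8.8°: h·k = 1.000 × 0.8833 = 0.8833.
Ratio = 1.323/0.8833 ≈ 1.50.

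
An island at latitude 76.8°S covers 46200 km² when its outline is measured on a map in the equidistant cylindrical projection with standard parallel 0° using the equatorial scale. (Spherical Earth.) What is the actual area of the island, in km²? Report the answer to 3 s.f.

In the plate carrée (x = Rλ, y = Rφ), meridians are true-scale (h = 1) and parallels are stretched by k = sec φ.
Areal scale = h·k = 1 × sec φ; at 76.8°, h = 1.000, k = 4.379, so h·k = 4.379.
True area = apparent / (areal scale) = 46200 / 4.379 ≈ 10500 km².

10500 km²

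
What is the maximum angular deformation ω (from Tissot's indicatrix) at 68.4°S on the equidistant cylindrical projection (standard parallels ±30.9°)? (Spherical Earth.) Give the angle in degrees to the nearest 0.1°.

The equidistant cylindrical projection with φ₀ = 30.9° has h = 1 (meridians true) and k = cos φ₀ / cos φ along parallels.
At 68.4°: h = 1.000, k = 2.331; principal scales a = 2.331, b = 1.000.
sin(ω/2) = (a − b)/(a + b) = 1.331/3.331 = 0.3996, so ω = 2 arcsin(0.3996) ≈ 47.1°.

47.1°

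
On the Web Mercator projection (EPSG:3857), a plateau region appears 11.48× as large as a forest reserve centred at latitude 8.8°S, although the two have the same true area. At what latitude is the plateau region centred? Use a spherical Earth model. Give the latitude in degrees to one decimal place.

Mercator areal scale is sec²φ, so apparent-area ratio = sec²φ₁ / sec²φ₂ = cos²φ₂ / cos²φ₁.
cos²φ₂ / cos²φ₁ = 11.48  ⇒  cos φ₁ = cos 8.8° / √11.48 = 0.9882/3.388 = 0.2917.
φ₁ = arccos(0.2917) ≈ 73.0°.

73.0°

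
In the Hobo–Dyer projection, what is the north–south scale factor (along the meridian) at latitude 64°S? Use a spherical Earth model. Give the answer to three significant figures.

0.553

The Hobo–Dyer projection is cylindrical equal-area with φ₀ = 37.5°. A cylindrical equal-area projection with standard parallel φ₀ has meridian scale h = cos φ / cos φ₀ and parallel scale k = cos φ₀ / cos φ (so areas are preserved, h·k = 1).
h = cos 64° / cos 37.5° = 0.4384/0.7934 = 0.5526.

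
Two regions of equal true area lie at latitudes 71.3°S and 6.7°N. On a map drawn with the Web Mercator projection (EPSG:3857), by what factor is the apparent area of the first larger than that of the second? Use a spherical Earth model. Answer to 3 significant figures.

9.60

On Mercator, area is exaggerated by sec²φ = 1/cos²φ.
At 71.3°: sec²(71.3°) = 1/0.3206² = 9.728.
At 6.7°: sec²(6.7°) = 1/0.9932² = 1.014.
Ratio = 9.728/1.014 = cos²(6.7°)/cos²(71.3°) ≈ 9.60.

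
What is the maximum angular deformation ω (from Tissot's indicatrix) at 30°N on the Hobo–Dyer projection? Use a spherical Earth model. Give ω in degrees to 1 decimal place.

Hobo–Dyer is a cylindrical equal-area projection with standard parallels at ±37.5°. For cylindrical equal-area with standard parallel φ₀, h = cos φ / cos φ₀ and k = cos φ₀ / cos φ, so h·k = 1.
At 30°: h = 1.092, k = 0.9161; principal scales a = 1.092, b = 0.9161.
sin(ω/2) = (a − b)/(a + b) = 0.1755/2.008 = 0.08742, so ω = 2 arcsin(0.08742) ≈ 10.0°.

10.0°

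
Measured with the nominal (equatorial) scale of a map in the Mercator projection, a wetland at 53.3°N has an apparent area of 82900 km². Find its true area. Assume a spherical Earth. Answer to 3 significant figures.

For Mercator, h = k = sec φ (a conformal cylindrical projection has a single point scale, 1/cos φ).
Areal scale = k² = sec²φ = 1/cos²(53.3°) = 1/0.5976² = 2.800.
True area = apparent / (areal scale) = 82900 / 2.800 ≈ 29600 km².

29600 km²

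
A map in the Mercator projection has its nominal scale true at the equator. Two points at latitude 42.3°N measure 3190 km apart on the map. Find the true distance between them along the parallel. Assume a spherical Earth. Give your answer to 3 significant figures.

The Mercator projection is conformal; its linear scale factor is the same in every direction and equals sec φ = 1/cos φ.
Along the parallel at 42.3°, map distances are exaggerated by k = sec 42.3° = 1.352.
True distance = 3190 / 1.352 = 3190 × cos 42.3° ≈ 2360 km.

2360 km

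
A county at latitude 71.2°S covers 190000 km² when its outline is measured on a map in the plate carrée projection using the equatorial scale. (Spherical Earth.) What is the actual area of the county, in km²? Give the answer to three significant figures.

61200 km²

For the equirectangular projection with φ₀ = 0 (plate carrée), h = 1 along meridians and k = sec φ along parallels.
Areal scale = h·k = 1 × sec φ; at 71.2°, h = 1.000, k = 3.103, so h·k = 3.103.
True area = apparent / (areal scale) = 190000 / 3.103 ≈ 61200 km².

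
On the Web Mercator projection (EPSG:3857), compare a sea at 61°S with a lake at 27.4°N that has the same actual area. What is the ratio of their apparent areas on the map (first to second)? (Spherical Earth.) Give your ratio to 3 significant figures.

3.35

On Mercator, area is exaggerated by sec²φ = 1/cos²φ.
At 61°: sec²(61°) = 1/0.4848² = 4.255.
At 27.4°: sec²(27.4°) = 1/0.8878² = 1.269.
Ratio = 4.255/1.269 = cos²(27.4°)/cos²(61°) ≈ 3.35.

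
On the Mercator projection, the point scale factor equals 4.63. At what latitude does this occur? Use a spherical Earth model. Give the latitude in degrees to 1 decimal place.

Mercator scale is k = sec φ = 1/cos φ.
1/cos φ = 4.63  ⇒  cos φ = 0.2160  ⇒  φ = arccos(0.2160) ≈ 77.5°.

77.5°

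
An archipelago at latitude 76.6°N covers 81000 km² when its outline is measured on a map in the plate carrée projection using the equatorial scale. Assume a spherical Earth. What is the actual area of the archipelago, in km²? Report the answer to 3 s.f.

Plate carrée maps x = Rλ, y = Rφ. The meridian scale is h = 1 and the parallel scale is k = 1/cos φ = sec φ.
Areal scale = h·k = 1 × sec φ; at 76.6°, h = 1.000, k = 4.315, so h·k = 4.315.
True area = apparent / (areal scale) = 81000 / 4.315 ≈ 18800 km².

18800 km²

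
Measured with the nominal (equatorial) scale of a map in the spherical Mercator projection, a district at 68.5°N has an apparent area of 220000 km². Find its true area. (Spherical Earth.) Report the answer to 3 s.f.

29600 km²

Mercator is conformal, so the point scale is isotropic: h = k = sec φ = 1/cos φ.
Areal scale = k² = sec²φ = 1/cos²(68.5°) = 1/0.3665² = 7.445.
True area = apparent / (areal scale) = 220000 / 7.445 ≈ 29600 km².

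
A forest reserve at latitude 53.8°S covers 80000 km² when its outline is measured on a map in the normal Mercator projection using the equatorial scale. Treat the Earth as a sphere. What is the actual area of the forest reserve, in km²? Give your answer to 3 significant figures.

The Mercator projection is conformal; its linear scale factor is the same in every direction and equals sec φ = 1/cos φ.
Areal scale = k² = sec²φ = 1/cos²(53.8°) = 1/0.5906² = 2.867.
True area = apparent / (areal scale) = 80000 / 2.867 ≈ 27900 km².

27900 km²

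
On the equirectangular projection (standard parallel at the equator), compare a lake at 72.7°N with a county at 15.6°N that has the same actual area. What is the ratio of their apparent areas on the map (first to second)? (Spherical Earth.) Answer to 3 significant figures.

3.24

For the equirectangular projection with φ₀ = 0 (plate carrée), h = 1 along meridians and k = sec φ along parallels.
Areal scale at 72.7°: h·k = 1.000 × 3.363 = 3.363.
Areal scale at 15.6°: h·k = 1.000 × 1.038 = 1.038.
Ratio = 3.363/1.038 ≈ 3.24.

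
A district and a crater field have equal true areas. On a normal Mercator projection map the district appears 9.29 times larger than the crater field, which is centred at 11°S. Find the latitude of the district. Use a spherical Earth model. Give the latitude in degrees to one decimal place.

71.2°

On Mercator, (apparent₁)/(apparent₂) = sec²φ₁ / sec²φ₂ when true areas are equal.
cos²φ₂ / cos²φ₁ = 9.29  ⇒  cos φ₁ = cos 11° / √9.29 = 0.9816/3.048 = 0.3221.
φ₁ = arccos(0.3221) ≈ 71.2°.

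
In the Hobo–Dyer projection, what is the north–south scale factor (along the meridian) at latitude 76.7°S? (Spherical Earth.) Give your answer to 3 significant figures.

0.290

The Hobo–Dyer projection is cylindrical equal-area with φ₀ = 37.5°. A cylindrical equal-area projection with standard parallel φ₀ has meridian scale h = cos φ / cos φ₀ and parallel scale k = cos φ₀ / cos φ (so areas are preserved, h·k = 1).
h = cos 76.7° / cos 37.5° = 0.2300/0.7934 = 0.2900.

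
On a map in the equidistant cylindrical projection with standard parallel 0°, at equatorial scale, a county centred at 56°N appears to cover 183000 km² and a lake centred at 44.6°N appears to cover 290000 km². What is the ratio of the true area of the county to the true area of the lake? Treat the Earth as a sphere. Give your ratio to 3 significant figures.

On the plate carrée, areal scale = h·k = 1 × sec φ, so true area = apparent × cos φ.
True area of county: 183000 × cos(56°) = 183000 × 0.5592 = 102300 km².
True area of lake: 290000 × cos(44.6°) = 290000 × 0.7120 = 206500 km².
Ratio = 102300 / 206500 ≈ 0.496.

0.496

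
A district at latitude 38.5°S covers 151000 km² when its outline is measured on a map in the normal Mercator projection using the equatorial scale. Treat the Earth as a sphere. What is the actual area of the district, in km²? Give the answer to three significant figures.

The Mercator projection is conformal; its linear scale factor is the same in every direction and equals sec φ = 1/cos φ.
Areal scale = k² = sec²φ = 1/cos²(38.5°) = 1/0.7826² = 1.633.
True area = apparent / (areal scale) = 151000 / 1.633 ≈ 92500 km².

92500 km²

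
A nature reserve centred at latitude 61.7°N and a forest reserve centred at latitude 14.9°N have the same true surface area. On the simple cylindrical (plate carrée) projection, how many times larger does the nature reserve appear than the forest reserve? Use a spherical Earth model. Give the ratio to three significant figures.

For the equirectangular projection with φ₀ = 0 (plate carrée), h = 1 along meridians and k = sec φ along parallels.
Areal scale at 61.7°: h·k = 1.000 × 2.109 = 2.109.
Areal scale at 14.9°: h·k = 1.000 × 1.035 = 1.035.
Ratio = 2.109/1.035 ≈ 2.04.

2.04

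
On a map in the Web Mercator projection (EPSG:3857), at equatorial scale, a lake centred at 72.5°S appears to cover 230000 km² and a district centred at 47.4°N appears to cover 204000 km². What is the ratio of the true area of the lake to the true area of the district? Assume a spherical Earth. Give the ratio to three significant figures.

0.223

Since Mercator area scale is 1/cos²φ, the true area equals the apparent area multiplied by cos²φ.
True area of lake: 230000 × cos²(72.5°) = 230000 × 0.09042 = 20800 km².
True area of district: 204000 × cos²(47.4°) = 204000 × 0.4582 = 93460 km².
Ratio = 20800 / 93460 ≈ 0.223.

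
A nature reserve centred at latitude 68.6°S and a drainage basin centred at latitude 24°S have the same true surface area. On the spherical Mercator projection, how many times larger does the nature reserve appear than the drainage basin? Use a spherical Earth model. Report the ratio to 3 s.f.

On Mercator, area is exaggerated by sec²φ = 1/cos²φ.
At 68.6°: sec²(68.6°) = 1/0.3649² = 7.511.
At 24°: sec²(24°) = 1/0.9135² = 1.198.
Ratio = 7.511/1.198 = cos²(24°)/cos²(68.6°) ≈ 6.27.

6.27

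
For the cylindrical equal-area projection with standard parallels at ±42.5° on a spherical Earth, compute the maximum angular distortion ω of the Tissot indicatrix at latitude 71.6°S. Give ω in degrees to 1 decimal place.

A cylindrical equal-area projection with standard parallel φ₀ has meridian scale h = cos φ / cos φ₀ and parallel scale k = cos φ₀ / cos φ (so areas are preserved, h·k = 1).
At 71.6°: h = 0.4281, k = 2.336; principal scales a = 2.336, b = 0.4281.
sin(ω/2) = (a − b)/(a + b) = 1.908/2.764 = 0.6902, so ω = 2 arcsin(0.6902) ≈ 87.3°.

87.3°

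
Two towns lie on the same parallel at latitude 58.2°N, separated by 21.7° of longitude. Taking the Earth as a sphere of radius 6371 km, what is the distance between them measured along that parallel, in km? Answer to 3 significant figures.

1270 km

Arc length along a parallel = R cos φ · Δλ (with Δλ in radians).
= 6371 × cos 58.2° × (21.7° × π/180) = 6371 × 0.5270 × 0.3787 ≈ 1270 km.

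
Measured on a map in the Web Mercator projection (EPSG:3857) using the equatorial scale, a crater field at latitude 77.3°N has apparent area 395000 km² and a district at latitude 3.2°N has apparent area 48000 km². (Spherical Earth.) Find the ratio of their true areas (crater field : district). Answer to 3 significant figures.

0.399

On Mercator the areal scale is sec²φ, so true area = apparent × cos²φ.
True area of crater field: 395000 × cos²(77.3°) = 395000 × 0.04833 = 19090 km².
True area of district: 48000 × cos²(3.2°) = 48000 × 0.9969 = 47850 km².
Ratio = 19090 / 47850 ≈ 0.399.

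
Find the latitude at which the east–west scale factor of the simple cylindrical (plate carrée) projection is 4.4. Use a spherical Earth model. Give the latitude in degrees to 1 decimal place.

Plate carrée: h = 1, k = sec φ along parallels.
sec φ = 4.4  ⇒  cos φ = 0.2273  ⇒  φ ≈ 76.9°.

76.9°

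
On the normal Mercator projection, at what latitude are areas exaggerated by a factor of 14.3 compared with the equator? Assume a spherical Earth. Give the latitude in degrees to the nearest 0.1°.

Mercator areal scale is sec²φ.
sec²φ = 14.3  ⇒  cos²φ = 0.06993  ⇒  cos φ = 0.2644.
φ = arccos(0.2644) ≈ 74.7°.

74.7°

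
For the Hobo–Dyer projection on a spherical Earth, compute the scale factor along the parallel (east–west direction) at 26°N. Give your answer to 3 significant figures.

Hobo–Dyer is a cylindrical equal-area projection with standard parallels at ±37.5°. A cylindrical equal-area projection with standard parallel φ₀ has meridian scale h = cos φ / cos φ₀ and parallel scale k = cos φ₀ / cos φ (so areas are preserved, h·k = 1).
k = cos 37.5° / cos 26° = 0.7934/0.8988 = 0.8827.

0.883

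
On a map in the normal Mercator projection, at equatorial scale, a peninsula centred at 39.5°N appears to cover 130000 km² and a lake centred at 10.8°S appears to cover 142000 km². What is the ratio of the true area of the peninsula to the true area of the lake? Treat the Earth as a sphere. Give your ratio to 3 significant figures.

0.565

On Mercator the areal scale is sec²φ, so true area = apparent × cos²φ.
True area of peninsula: 130000 × cos²(39.5°) = 130000 × 0.5954 = 77400 km².
True area of lake: 142000 × cos²(10.8°) = 142000 × 0.9649 = 137000 km².
Ratio = 77400 / 137000 ≈ 0.565.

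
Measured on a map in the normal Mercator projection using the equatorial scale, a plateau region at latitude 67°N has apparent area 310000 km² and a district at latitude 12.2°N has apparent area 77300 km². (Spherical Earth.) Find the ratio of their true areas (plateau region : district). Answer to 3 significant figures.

0.641

Mercator's areal exaggeration is sec²φ; hence true area = (apparent area) · cos²φ.
True area of plateau region: 310000 × cos²(67°) = 310000 × 0.1527 = 47330 km².
True area of district: 77300 × cos²(12.2°) = 77300 × 0.9553 = 73850 km².
Ratio = 47330 / 73850 ≈ 0.641.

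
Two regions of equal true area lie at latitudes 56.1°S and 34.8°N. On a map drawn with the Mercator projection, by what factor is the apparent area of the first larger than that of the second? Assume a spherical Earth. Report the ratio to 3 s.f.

2.17

Mercator is conformal with k = sec φ, so areal scale = k² = sec²φ.
At 56.1°: sec²(56.1°) = 1/0.5577² = 3.215.
At 34.8°: sec²(34.8°) = 1/0.8211² = 1.483.
Ratio = 3.215/1.483 = cos²(34.8°)/cos²(56.1°) ≈ 2.17.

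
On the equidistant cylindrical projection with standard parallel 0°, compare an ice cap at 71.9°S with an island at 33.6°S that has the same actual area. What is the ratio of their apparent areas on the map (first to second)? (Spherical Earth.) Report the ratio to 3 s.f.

In the plate carrée (x = Rλ, y = Rφ), meridians are true-scale (h = 1) and parallels are stretched by k = sec φ.
Areal scale at 71.9°: h·k = 1.000 × 3.219 = 3.219.
Areal scale at 33.6°: h·k = 1.000 × 1.201 = 1.201.
Ratio = 3.219/1.201 ≈ 2.68.

2.68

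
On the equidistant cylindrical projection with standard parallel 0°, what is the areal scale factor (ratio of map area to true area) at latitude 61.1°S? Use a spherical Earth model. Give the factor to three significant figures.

Plate carrée maps x = Rλ, y = Rφ. The meridian scale is h = 1 and the parallel scale is k = 1/cos φ = sec φ.
Areal scale = h·k = 1 × sec φ; at 61.1°, h = 1.000, k = 2.069, so h·k = 2.069.

2.07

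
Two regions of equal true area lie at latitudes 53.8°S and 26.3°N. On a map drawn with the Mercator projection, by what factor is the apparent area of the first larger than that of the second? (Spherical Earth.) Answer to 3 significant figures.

2.30

Mercator areal scale is sec²φ.
At 53.8°: sec²(53.8°) = 1/0.5906² = 2.867.
At 26.3°: sec²(26.3°) = 1/0.8965² = 1.244.
Ratio = 2.867/1.244 = cos²(26.3°)/cos²(53.8°) ≈ 2.30.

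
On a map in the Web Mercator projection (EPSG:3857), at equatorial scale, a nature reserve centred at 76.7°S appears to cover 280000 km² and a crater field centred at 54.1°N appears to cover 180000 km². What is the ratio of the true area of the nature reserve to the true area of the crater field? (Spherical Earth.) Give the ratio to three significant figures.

0.239

Mercator's areal exaggeration is sec²φ; hence true area = (apparent area) · cos²φ.
True area of nature reserve: 280000 × cos²(76.7°) = 280000 × 0.05292 = 14820 km².
True area of crater field: 180000 × cos²(54.1°) = 180000 × 0.3438 = 61890 km².
Ratio = 14820 / 61890 ≈ 0.239.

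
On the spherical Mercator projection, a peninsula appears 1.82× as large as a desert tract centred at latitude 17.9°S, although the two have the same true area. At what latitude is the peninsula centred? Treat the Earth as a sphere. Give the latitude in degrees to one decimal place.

45.1°

Mercator areal scale is sec²φ, so apparent-area ratio = sec²φ₁ / sec²φ₂ = cos²φ₂ / cos²φ₁.
cos²φ₂ / cos²φ₁ = 1.82  ⇒  cos φ₁ = cos 17.9° / √1.82 = 0.9516/1.349 = 0.7054.
φ₁ = arccos(0.7054) ≈ 45.1°.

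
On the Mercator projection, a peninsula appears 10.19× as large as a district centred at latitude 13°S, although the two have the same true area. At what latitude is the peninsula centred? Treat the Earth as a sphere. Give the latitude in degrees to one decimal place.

72.2°

On Mercator, (apparent₁)/(apparent₂) = sec²φ₁ / sec²φ₂ when true areas are equal.
cos²φ₂ / cos²φ₁ = 10.19  ⇒  cos φ₁ = cos 13° / √10.19 = 0.9744/3.192 = 0.3052.
φ₁ = arccos(0.3052) ≈ 72.2°.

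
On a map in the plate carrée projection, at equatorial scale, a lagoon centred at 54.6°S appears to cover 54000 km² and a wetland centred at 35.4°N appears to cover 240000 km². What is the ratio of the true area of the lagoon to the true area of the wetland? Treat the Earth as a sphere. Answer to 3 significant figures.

0.160

On the plate carrée, areal scale = h·k = 1 × sec φ, so true area = apparent × cos φ.
True area of lagoon: 54000 × cos(54.6°) = 54000 × 0.5793 = 31280 km².
True area of wetland: 240000 × cos(35.4°) = 240000 × 0.8151 = 195600 km².
Ratio = 31280 / 195600 ≈ 0.160.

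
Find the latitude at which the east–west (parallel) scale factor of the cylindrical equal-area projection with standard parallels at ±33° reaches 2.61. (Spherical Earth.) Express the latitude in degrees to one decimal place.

71.3°

For cylindrical equal-area with standard parallel φ₀, h = cos φ / cos φ₀ and k = cos φ₀ / cos φ, so h·k = 1.
k = cos φ₀ / cos φ = 2.61  ⇒  cos φ = cos 33° / 2.61 = 0.3213.
φ = arccos(0.3213) ≈ 71.3°.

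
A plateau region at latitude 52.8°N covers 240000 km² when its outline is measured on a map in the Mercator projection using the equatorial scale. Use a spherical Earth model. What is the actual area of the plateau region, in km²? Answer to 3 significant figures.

87700 km²

Mercator is conformal, so the point scale is isotropic: h = k = sec φ = 1/cos φ.
Areal scale = k² = sec²φ = 1/cos²(52.8°) = 1/0.6046² = 2.736.
True area = apparent / (areal scale) = 240000 / 2.736 ≈ 87700 km².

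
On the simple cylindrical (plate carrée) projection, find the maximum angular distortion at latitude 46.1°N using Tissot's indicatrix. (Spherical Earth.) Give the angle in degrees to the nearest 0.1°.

For the equirectangular projection with φ₀ = 0 (plate carrée), h = 1 along meridians and k = sec φ along parallels.
At 46.1°: h = 1.000, k = 1.442; principal scales a = 1.442, b = 1.000.
sin(ω/2) = (a − b)/(a + b) = 0.4422/2.442 = 0.1811, so ω = 2 arcsin(0.1811) ≈ 20.9°.

20.9°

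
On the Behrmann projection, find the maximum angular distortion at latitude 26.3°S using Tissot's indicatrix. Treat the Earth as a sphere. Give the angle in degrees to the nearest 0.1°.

The Behrmann projection is cylindrical equal-area with φ₀ = 30°. Cylindrical equal-area (φ₀ = 30°): h = cos φ / cos 30° along meridians, k = cos 30° / cos φ along parallels; h·k = 1.
At 26.3°: h = 1.035, k = 0.9660; principal scales a = 1.035, b = 0.9660.
sin(ω/2) = (a − b)/(a + b) = 0.06915/2.001 = 0.03456, so ω = 2 arcsin(0.03456) ≈ 4.0°.

4.0°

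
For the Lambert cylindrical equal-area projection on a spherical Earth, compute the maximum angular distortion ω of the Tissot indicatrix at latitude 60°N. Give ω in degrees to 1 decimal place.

The Lambert cylindrical equal-area projection is the cylindrical equal-area projection with its standard parallel at the equator (φ₀ = 0). A cylindrical equal-area projection with standard parallel φ₀ has meridian scale h = cos φ / cos φ₀ and parallel scale k = cos φ₀ / cos φ (so areas are preserved, h·k = 1).
At 60°: h = 0.5000, k = 2.000; principal scales a = 2.000, b = 0.5000.
sin(ω/2) = (a − b)/(a + b) = 1.500/2.500 = 0.6000, so ω = 2 arcsin(0.6000) ≈ 73.7°.

73.7°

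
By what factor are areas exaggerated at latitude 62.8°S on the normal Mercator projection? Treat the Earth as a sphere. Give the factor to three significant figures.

4.79

For Mercator, h = k = sec φ (a conformal cylindrical projection has a single point scale, 1/cos φ).
Areal scale = k² = sec²φ = 1/cos²(62.8°) = 1/0.4571² = 4.786.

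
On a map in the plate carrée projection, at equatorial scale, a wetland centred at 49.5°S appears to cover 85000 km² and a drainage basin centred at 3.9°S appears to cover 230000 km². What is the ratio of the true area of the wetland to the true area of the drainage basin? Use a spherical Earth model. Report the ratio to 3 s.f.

0.241

Plate carrée has h = 1 and k = sec φ, giving areal scale sec φ; true area = (apparent area) · cos φ.
True area of wetland: 85000 × cos(49.5°) = 85000 × 0.6494 = 55200 km².
True area of drainage basin: 230000 × cos(3.9°) = 230000 × 0.9977 = 229500 km².
Ratio = 55200 / 229500 ≈ 0.241.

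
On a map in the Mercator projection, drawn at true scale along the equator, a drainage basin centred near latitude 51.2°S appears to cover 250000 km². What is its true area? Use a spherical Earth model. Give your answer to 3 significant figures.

98200 km²

Mercator is conformal, so the point scale is isotropic: h = k = sec φ = 1/cos φ.
Areal scale = k² = sec²φ = 1/cos²(51.2°) = 1/0.6266² = 2.547.
True area = apparent / (areal scale) = 250000 / 2.547 ≈ 98200 km².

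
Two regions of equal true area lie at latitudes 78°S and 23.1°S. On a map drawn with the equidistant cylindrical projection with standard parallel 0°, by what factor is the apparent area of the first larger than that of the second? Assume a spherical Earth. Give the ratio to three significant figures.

Plate carrée maps x = Rλ, y = Rφ. The meridian scale is h = 1 and the parallel scale is k = 1/cos φ = sec φ.
Areal scale at 78°: h·k = 1.000 × 4.810 = 4.810.
Areal scale at 23.1°: h·k = 1.000 × 1.087 = 1.087.
Ratio = 4.810/1.087 ≈ 4.42.

4.42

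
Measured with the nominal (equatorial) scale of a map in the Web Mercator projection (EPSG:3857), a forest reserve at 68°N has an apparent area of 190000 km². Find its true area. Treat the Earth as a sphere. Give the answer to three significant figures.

The Mercator projection is conformal; its linear scale factor is the same in every direction and equals sec φ = 1/cos φ.
Areal scale = k² = sec²φ = 1/cos²(68°) = 1/0.3746² = 7.126.
True area = apparent / (areal scale) = 190000 / 7.126 ≈ 26700 km².

26700 km²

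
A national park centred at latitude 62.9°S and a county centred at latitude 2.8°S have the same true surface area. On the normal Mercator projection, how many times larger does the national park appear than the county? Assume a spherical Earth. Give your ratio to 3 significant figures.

4.81

Mercator is conformal with k = sec φ, so areal scale = k² = sec²φ.
At 62.9°: sec²(62.9°) = 1/0.4555² = 4.819.
At 2.8°: sec²(2.8°) = 1/0.9988² = 1.002.
Ratio = 4.819/1.002 = cos²(2.8°)/cos²(62.9°) ≈ 4.81.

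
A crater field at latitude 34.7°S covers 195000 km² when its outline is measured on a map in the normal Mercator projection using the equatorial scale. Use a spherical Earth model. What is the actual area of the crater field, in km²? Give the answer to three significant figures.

Mercator is conformal, so the point scale is isotropic: h = k = sec φ = 1/cos φ.
Areal scale = k² = sec²φ = 1/cos²(34.7°) = 1/0.8221² = 1.479.
True area = apparent / (areal scale) = 195000 / 1.479 ≈ 132000 km².

132000 km²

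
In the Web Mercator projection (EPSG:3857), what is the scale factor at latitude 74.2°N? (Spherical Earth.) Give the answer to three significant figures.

The Mercator projection is conformal; its linear scale factor is the same in every direction and equals sec φ = 1/cos φ.
k = 1/cos 74.2° = 1/0.2723 = 3.673.

3.67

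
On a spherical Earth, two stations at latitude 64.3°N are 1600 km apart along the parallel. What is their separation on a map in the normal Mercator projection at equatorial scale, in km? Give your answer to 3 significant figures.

3690 km

Mercator is conformal, so the point scale is isotropic: h = k = sec φ = 1/cos φ.
Along the parallel, k = sec 64.3° = 1/0.4337 = 2.306.
Map distance = 1600 × 2.306 ≈ 3690 km.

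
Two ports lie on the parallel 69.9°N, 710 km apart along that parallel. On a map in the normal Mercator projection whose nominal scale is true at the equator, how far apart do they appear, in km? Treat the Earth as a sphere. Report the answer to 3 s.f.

2070 km

The Mercator projection is conformal; its linear scale factor is the same in every direction and equals sec φ = 1/cos φ.
Along the parallel, k = sec 69.9° = 1/0.3437 = 2.910.
Map distance = 710 × 2.910 ≈ 2070 km.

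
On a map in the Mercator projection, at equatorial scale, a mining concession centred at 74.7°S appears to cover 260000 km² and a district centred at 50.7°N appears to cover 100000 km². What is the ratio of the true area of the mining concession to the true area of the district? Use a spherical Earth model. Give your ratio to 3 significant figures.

0.451

Mercator's areal exaggeration is sec²φ; hence true area = (apparent area) · cos²φ.
True area of mining concession: 260000 × cos²(74.7°) = 260000 × 0.06963 = 18100 km².
True area of district: 100000 × cos²(50.7°) = 100000 × 0.4012 = 40120 km².
Ratio = 18100 / 40120 ≈ 0.451.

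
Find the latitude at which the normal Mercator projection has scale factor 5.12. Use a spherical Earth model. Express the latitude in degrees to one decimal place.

78.7°

Mercator scale is k = sec φ = 1/cos φ.
1/cos φ = 5.12  ⇒  cos φ = 0.1953  ⇒  φ = arccos(0.1953) ≈ 78.7°.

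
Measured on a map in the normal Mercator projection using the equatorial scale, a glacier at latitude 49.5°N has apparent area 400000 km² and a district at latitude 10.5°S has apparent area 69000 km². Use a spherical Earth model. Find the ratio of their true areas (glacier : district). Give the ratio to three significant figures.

Since Mercator area scale is 1/cos²φ, the true area equals the apparent area multiplied by cos²φ.
True area of glacier: 400000 × cos²(49.5°) = 400000 × 0.4218 = 168700 km².
True area of district: 69000 × cos²(10.5°) = 69000 × 0.9668 = 66710 km².
Ratio = 168700 / 66710 ≈ 2.53.

2.53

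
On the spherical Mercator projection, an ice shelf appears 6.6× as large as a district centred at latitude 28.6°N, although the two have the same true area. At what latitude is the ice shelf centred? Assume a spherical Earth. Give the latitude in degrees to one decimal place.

70.0°

For equal true areas on Mercator, apparent areas scale as sec²φ, so the ratio is cos²φ₂ / cos²φ₁.
cos²φ₂ / cos²φ₁ = 6.6  ⇒  cos φ₁ = cos 28.6° / √6.6 = 0.8780/2.569 = 0.3418.
φ₁ = arccos(0.3418) ≈ 70.0°.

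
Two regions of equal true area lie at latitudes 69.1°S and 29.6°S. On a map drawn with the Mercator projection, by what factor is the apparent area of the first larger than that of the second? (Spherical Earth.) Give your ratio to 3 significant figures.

5.94

Mercator is conformal with k = sec φ, so areal scale = k² = sec²φ.
At 69.1°: sec²(69.1°) = 1/0.3567² = 7.858.
At 29.6°: sec²(29.6°) = 1/0.8695² = 1.323.
Ratio = 7.858/1.323 = cos²(29.6°)/cos²(69.1°) ≈ 5.94.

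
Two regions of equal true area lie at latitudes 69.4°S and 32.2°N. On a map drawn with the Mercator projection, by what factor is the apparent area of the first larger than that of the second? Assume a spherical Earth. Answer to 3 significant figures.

5.78

On Mercator, area is exaggerated by sec²φ = 1/cos²φ.
At 69.4°: sec²(69.4°) = 1/0.3518² = 8.078.
At 32.2°: sec²(32.2°) = 1/0.8462² = 1.397.
Ratio = 8.078/1.397 = cos²(32.2°)/cos²(69.4°) ≈ 5.78.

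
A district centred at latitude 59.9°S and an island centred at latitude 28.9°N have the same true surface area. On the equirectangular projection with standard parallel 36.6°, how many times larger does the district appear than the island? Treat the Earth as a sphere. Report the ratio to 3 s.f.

1.75

With standard parallel φ₀ = 36.6°, the equirectangular projection gives x = Rλ cos φ₀, y = Rφ, so h = 1 and k = cos 36.6° / cos φ.
Areal scale at 59.9°: h·k = 1.000 × 1.601 = 1.601.
Areal scale at 28.9°: h·k = 1.000 × 0.9170 = 0.9170.
Ratio = 1.601/0.9170 ≈ 1.75.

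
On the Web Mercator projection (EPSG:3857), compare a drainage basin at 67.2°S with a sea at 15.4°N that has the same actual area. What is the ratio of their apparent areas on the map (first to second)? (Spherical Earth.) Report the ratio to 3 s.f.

6.19

On Mercator, area is exaggerated by sec²φ = 1/cos²φ.
At 67.2°: sec²(67.2°) = 1/0.3875² = 6.659.
At 15.4°: sec²(15.4°) = 1/0.9641² = 1.076.
Ratio = 6.659/1.076 = cos²(15.4°)/cos²(67.2°) ≈ 6.19.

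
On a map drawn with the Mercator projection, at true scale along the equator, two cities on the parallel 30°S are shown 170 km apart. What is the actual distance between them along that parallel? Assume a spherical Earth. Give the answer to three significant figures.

For Mercator, h = k = sec φ (a conformal cylindrical projection has a single point scale, 1/cos φ).
Along the parallel at 30°, map distances are exaggerated by k = sec 30° = 1.155.
True distance = 170 / 1.155 = 170 × cos 30° ≈ 147 km.

147 km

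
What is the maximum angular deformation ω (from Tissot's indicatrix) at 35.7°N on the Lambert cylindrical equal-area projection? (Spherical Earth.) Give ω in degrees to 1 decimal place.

The Lambert cylindrical equal-area projection is the cylindrical equal-area projection with its standard parallel at the equator (φ₀ = 0). A cylindrical equal-area projection with standard parallel φ₀ has meridian scale h = cos φ / cos φ₀ and parallel scale k = cos φ₀ / cos φ (so areas are preserved, h·k = 1).
At 35.7°: h = 0.8121, k = 1.231; principal scales a = 1.231, b = 0.8121.
sin(ω/2) = (a − b)/(a + b) = 0.4193/2.043 = 0.2052, so ω = 2 arcsin(0.2052) ≈ 23.7°.

23.7°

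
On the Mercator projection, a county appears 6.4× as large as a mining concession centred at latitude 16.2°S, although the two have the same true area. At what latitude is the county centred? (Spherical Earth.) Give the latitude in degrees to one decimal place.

67.7°

On Mercator, (apparent₁)/(apparent₂) = sec²φ₁ / sec²φ₂ when true areas are equal.
cos²φ₂ / cos²φ₁ = 6.4  ⇒  cos φ₁ = cos 16.2° / √6.4 = 0.9603/2.530 = 0.3796.
φ₁ = arccos(0.3796) ≈ 67.7°.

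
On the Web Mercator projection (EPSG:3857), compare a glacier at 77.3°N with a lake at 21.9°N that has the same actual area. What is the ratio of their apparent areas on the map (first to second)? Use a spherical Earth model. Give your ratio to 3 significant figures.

17.8

Mercator areal scale is sec²φ.
At 77.3°: sec²(77.3°) = 1/0.2198² = 20.69.
At 21.9°: sec²(21.9°) = 1/0.9278² = 1.162.
Ratio = 20.69/1.162 = cos²(21.9°)/cos²(77.3°) ≈ 17.8.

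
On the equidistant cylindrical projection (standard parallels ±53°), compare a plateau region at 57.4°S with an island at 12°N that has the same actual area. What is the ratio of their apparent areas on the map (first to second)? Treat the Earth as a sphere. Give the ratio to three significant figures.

1.82

With standard parallel φ₀ = 53°, the equirectangular projection gives x = Rλ cos φ₀, y = Rφ, so h = 1 and k = cos 53° / cos φ.
Areal scale at 57.4°: h·k = 1.000 × 1.117 = 1.117.
Areal scale at 12°: h·k = 1.000 × 0.6153 = 0.6153.
Ratio = 1.117/0.6153 ≈ 1.82.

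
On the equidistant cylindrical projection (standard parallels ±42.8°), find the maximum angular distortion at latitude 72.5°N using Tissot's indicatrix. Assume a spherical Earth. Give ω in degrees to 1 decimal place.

49.5°

With standard parallel φ₀ = 42.8°, the equirectangular projection gives x = Rλ cos φ₀, y = Rφ, so h = 1 and k = cos 42.8° / cos φ.
At 72.5°: h = 1.000, k = 2.440; principal scales a = 2.440, b = 1.000.
sin(ω/2) = (a − b)/(a + b) = 1.440/3.440 = 0.4186, so ω = 2 arcsin(0.4186) ≈ 49.5°.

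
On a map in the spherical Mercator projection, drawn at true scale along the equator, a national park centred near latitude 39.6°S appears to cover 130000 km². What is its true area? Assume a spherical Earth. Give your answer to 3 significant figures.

For Mercator, h = k = sec φ (a conformal cylindrical projection has a single point scale, 1/cos φ).
Areal scale = k² = sec²φ = 1/cos²(39.6°) = 1/0.7705² = 1.684.
True area = apparent / (areal scale) = 130000 / 1.684 ≈ 77200 km².

77200 km²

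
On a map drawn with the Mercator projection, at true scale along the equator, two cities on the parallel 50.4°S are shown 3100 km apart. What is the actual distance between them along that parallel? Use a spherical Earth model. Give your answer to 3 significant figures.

1980 km

For Mercator, h = k = sec φ (a conformal cylindrical projection has a single point scale, 1/cos φ).
Along the parallel at 50.4°, map distances are exaggerated by k = sec 50.4° = 1.569.
True distance = 3100 / 1.569 = 3100 × cos 50.4° ≈ 1980 km.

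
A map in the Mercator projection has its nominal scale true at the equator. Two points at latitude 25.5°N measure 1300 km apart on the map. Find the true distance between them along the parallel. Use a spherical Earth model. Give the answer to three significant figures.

1170 km

For Mercator, h = k = sec φ (a conformal cylindrical projection has a single point scale, 1/cos φ).
Along the parallel at 25.5°, map distances are exaggerated by k = sec 25.5° = 1.108.
True distance = 1300 / 1.108 = 1300 × cos 25.5° ≈ 1170 km.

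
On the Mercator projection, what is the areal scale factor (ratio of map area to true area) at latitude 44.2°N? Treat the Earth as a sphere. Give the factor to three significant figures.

1.95

For Mercator, h = k = sec φ (a conformal cylindrical projection has a single point scale, 1/cos φ).
Areal scale = k² = sec²φ = 1/cos²(44.2°) = 1/0.7169² = 1.946.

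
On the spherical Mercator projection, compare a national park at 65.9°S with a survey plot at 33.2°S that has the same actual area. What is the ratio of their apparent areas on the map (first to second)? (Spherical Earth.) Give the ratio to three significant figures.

4.20

Mercator areal scale is sec²φ.
At 65.9°: sec²(65.9°) = 1/0.4083² = 5.998.
At 33.2°: sec²(33.2°) = 1/0.8368² = 1.428.
Ratio = 5.998/1.428 = cos²(33.2°)/cos²(65.9°) ≈ 4.20.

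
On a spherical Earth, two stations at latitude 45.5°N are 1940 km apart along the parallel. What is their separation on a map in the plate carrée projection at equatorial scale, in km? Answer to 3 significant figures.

Plate carrée maps x = Rλ, y = Rφ. The meridian scale is h = 1 and the parallel scale is k = 1/cos φ = sec φ.
Along the parallel, k = sec 45.5° = 1/0.7009 = 1.427.
Map distance = 1940 × 1.427 ≈ 2770 km.

2770 km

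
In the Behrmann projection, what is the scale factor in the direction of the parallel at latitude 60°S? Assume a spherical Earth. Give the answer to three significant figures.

Behrmann is a cylindrical equal-area projection with standard parallels at ±30°. A cylindrical equal-area projection with standard parallel φ₀ has meridian scale h = cos φ / cos φ₀ and parallel scale k = cos φ₀ / cos φ (so areas are preserved, h·k = 1).
k = cos 30° / cos 60° = 0.8660/0.5000 = 1.732.

1.73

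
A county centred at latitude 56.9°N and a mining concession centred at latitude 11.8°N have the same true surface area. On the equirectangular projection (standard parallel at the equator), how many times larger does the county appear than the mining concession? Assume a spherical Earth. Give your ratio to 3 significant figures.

In the plate carrée (x = Rλ, y = Rφ), meridians are true-scale (h = 1) and parallels are stretched by k = sec φ.
Areal scale at 56.9°: h·k = 1.000 × 1.831 = 1.831.
Areal scale at 11.8°: h·k = 1.000 × 1.022 = 1.022.
Ratio = 1.831/1.022 ≈ 1.79.

1.79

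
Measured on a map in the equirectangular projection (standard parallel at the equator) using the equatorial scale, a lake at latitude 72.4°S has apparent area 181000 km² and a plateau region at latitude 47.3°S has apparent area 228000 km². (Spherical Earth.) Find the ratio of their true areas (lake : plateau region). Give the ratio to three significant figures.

0.354

On the plate carrée, areal scale = h·k = 1 × sec φ, so true area = apparent × cos φ.
True area of lake: 181000 × cos(72.4°) = 181000 × 0.3024 = 54730 km².
True area of plateau region: 228000 × cos(47.3°) = 228000 × 0.6782 = 154600 km².
Ratio = 54730 / 154600 ≈ 0.354.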